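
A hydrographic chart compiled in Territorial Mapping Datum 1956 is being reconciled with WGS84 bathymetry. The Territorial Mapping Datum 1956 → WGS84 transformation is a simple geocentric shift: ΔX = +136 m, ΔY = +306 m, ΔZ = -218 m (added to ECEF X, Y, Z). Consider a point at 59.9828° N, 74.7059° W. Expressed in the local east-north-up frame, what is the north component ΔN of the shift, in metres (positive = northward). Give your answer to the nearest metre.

ΔN = 115 m

At φ = 59.9828°, λ = -74.7059°: sin φ = 0.865875, cos φ = 0.500260, sin λ = -0.964585, cos λ = 0.263774.
ΔN = −sin φ cos λ·ΔX − sin φ sin λ·ΔY + cos φ·ΔZ = −(0.865875)(0.263774)(136) − (0.865875)(-0.964585)(306) + (0.500260)(-218) = 115.46 m.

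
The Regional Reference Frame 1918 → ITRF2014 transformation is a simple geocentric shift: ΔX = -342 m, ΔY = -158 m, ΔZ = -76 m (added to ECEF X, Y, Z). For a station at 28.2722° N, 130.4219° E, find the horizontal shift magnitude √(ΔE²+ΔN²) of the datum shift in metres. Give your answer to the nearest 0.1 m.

380.6 m

At φ = 28.2722°, λ = 130.4219°: sin φ = 0.473661, cos φ = 0.880707, sin λ = 0.761291, cos λ = -0.648411.
ΔE = −sin λ·ΔX + cos λ·ΔY = −(0.761291)·(-342) + (-0.648411)·(-158) = 362.81 m.
ΔN = −sin φ cos λ·ΔX − sin φ sin λ·ΔY + cos φ·ΔZ = −(0.473661)(-0.648411)(-342) − (0.473661)(0.761291)(-158) + (0.880707)(-76) = -115.00 m.
Horizontal magnitude = √(ΔE² + ΔN²) = √(362.81² + (-115.00)²) = 380.60 m.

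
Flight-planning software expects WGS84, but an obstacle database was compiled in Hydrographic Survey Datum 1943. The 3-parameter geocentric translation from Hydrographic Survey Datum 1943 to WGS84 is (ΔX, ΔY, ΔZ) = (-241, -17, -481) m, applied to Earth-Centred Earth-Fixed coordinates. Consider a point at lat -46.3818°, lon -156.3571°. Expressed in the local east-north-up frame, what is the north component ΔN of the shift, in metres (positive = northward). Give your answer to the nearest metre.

At φ = -46.3818°, λ = -156.3571°: sin φ = -0.723953, cos φ = 0.689850, sin λ = -0.401035, cos λ = -0.916063.
ΔN = −sin φ cos λ·ΔX − sin φ sin λ·ΔY + cos φ·ΔZ = −(-0.723953)(-0.916063)(-241) − (-0.723953)(-0.401035)(-17) + (0.689850)(-481) = -167.05 m.

ΔN = -167 m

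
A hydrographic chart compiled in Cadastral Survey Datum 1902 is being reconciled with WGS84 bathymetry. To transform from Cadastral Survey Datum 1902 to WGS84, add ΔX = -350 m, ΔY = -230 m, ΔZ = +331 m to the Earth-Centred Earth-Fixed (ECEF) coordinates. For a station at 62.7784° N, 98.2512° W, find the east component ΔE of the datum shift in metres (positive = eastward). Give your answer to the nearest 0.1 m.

ΔE = -313.4 m

At φ = 62.7784°, λ = -98.2512°: sin φ = 0.889244, cos φ = 0.457433, sin λ = -0.989648, cos λ = -0.143513.
ΔE = −sin λ·ΔX + cos λ·ΔY = −(-0.989648)·(-350) + (-0.143513)·(-230) = -313.37 m.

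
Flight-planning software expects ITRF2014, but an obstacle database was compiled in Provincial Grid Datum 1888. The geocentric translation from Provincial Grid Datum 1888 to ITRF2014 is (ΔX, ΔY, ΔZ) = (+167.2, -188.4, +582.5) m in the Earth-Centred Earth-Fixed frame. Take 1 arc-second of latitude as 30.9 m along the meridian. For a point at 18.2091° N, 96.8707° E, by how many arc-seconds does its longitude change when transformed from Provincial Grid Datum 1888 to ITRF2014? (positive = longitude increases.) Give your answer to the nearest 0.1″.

Δλ = -4.9″

sin φ = 0.312486, cos φ = 0.949922, sin λ = 0.992819, cos λ = -0.119629.
East component: ΔE = −sin λ·ΔX + cos λ·ΔY = −(0.992819)(167.2) + (-0.119629)(-188.4) = -143.46 m.
1° of latitude spans 3600 × 30.90 = 111240 m; at latitude φ, 1° of longitude spans that × cos φ = 105669.4 m, so Δλ = -143.46 / 105669.4 × 3600 = -4.888″.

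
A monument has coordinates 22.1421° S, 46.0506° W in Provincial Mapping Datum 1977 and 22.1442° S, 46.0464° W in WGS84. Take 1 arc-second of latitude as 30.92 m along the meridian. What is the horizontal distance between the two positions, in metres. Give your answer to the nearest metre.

492 m

Δφ = -22.1442° − -22.1421° = -0.0021°; Δλ = -46.0464° − -46.0506° = +0.0042°.
1° of latitude = 3600 × 30.92 = 111312 m.
ΔN = Δφ × 111312 = -233.8 m; ΔE = Δλ × 111312 × cos(-22.1421°) = +0.0042 × 111312 × 0.926252 = 433.0 m.
Distance = √(ΔE² + ΔN²) = √(433.0² + (-233.8)²) = 492.1 m.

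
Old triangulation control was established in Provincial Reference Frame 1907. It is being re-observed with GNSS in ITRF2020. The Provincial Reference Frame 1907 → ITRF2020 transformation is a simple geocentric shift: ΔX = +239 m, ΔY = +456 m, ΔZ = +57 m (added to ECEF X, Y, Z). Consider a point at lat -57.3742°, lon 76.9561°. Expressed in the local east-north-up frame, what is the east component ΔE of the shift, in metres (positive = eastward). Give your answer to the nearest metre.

The local east axis at (φ, λ) is (−sin λ, cos λ, 0), so ΔE = −sin(76.9561°)·239 + cos(76.9561°)·456 = -129.92 m.

ΔE = -130 m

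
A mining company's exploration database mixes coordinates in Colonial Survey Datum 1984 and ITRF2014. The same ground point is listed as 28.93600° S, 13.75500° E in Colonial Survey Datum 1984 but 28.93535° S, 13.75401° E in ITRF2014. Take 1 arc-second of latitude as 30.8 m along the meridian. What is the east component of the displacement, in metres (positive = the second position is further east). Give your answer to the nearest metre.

Δφ = -28.93535° − -28.93600° = +0.00065°; Δλ = 13.75401° − 13.75500° = -0.00099°.
1° of latitude = 3600 × 30.80 = 110880 m.
ΔN = Δφ × 110880 = 72.1 m; ΔE = Δλ × 110880 × cos(-28.93600°) = -0.00099 × 110880 × 0.875161 = -96.1 m.

ΔE = -96 m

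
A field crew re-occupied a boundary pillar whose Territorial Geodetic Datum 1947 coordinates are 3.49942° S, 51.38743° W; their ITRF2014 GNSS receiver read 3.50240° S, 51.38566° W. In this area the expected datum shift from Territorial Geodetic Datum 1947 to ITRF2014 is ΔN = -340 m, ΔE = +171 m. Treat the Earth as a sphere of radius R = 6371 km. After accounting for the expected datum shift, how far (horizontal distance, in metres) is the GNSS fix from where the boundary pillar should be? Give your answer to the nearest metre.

Observed coordinate differences: Δφ = -0.00298°, Δλ = +0.00177°.
Converting to metres (1° lat = 111195 m, cos φ = 0.998135): observed ΔN = -331.4 m, observed ΔE = 196.4 m.
Subtracting the expected shift leaves a residual of -331.4 − (-340) = 8.6 m north and 196.4 − (171) = 25.4 m east.
Residual distance = √(8.6² + 25.4²) = 26.9 m.

27 m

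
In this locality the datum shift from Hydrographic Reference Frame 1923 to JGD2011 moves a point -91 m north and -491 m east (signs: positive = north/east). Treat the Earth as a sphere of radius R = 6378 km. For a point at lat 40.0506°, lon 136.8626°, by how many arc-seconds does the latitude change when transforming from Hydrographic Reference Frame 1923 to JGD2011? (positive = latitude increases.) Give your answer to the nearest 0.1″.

Δφ = -2.9″

On a sphere of radius R, 1 rad of latitude = R, so Δφ = ΔN / R = -91.0 / 6378000 = -1.4268e-05 rad = -2.943″.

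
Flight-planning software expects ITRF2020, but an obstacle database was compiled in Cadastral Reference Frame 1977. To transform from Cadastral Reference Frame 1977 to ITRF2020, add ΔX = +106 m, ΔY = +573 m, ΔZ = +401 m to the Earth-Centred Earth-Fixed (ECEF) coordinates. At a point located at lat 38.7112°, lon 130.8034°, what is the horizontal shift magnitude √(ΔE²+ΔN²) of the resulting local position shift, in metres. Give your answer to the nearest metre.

463 m

At φ = 38.7112°, λ = 130.8034°: sin φ = 0.625395, cos φ = 0.780308, sin λ = 0.756956, cos λ = -0.653466.
ΔE = −sin λ·ΔX + cos λ·ΔY = −(0.756956)·(106) + (-0.653466)·(573) = -454.67 m.
ΔN = −sin φ cos λ·ΔX − sin φ sin λ·ΔY + cos φ·ΔZ = −(0.625395)(-0.653466)(106) − (0.625395)(0.756956)(573) + (0.780308)(401) = 84.97 m.
Horizontal magnitude = √(ΔE² + ΔN²) = √((-454.67)² + 84.97²) = 462.54 m.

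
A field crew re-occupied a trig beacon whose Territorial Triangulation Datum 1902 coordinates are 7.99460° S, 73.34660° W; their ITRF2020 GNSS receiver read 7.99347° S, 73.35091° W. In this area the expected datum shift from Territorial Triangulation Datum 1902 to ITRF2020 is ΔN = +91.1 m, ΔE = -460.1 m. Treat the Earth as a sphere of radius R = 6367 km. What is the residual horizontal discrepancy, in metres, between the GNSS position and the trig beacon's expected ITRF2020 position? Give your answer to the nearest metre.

Observed coordinate differences: Δφ = +0.00113°, Δλ = -0.00431°.
Converting to metres (1° lat = 111125 m, cos φ = 0.990281): observed ΔN = 125.6 m, observed ΔE = -474.3 m.
Subtracting the expected shift leaves a residual of 125.6 − (91.1) = 34.5 m north and -474.3 − (-460.1) = -14.2 m east.
Residual distance = √(34.5² + (-14.2)²) = 37.3 m.

37 m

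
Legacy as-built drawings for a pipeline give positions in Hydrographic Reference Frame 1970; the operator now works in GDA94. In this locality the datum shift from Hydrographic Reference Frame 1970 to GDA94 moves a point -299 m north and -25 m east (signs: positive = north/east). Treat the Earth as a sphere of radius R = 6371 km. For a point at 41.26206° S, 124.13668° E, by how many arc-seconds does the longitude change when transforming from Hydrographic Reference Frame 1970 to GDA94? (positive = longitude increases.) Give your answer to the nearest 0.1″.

At latitude -41.26206°, cos φ = 0.751701.
One radian of longitude at latitude φ spans R cos φ, so Δλ = ΔE / (R cos φ) = -25.0 / (6371000 × 0.751701) = -5.2202e-06 rad = -1.077″.

Δλ = -1.1″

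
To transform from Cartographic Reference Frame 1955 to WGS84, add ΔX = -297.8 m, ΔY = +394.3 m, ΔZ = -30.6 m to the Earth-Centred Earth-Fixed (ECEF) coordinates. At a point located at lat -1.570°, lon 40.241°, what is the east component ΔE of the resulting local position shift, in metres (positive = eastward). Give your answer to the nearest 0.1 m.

At φ = -1.570°, λ = 40.241°: sin φ = -0.027398, cos φ = 0.999625, sin λ = 0.646004, cos λ = 0.763334.
ΔE = −sin λ·ΔX + cos λ·ΔY = −(0.646004)·(-297.8) + (0.763334)·(394.3) = 493.36 m.

ΔE = 493.4 m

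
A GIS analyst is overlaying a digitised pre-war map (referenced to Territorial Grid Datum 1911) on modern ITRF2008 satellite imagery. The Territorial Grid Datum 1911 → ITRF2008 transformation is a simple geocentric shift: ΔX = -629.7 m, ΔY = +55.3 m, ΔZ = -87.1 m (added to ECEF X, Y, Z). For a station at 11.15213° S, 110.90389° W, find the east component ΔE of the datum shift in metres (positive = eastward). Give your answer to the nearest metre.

At φ = -11.15213°, λ = -110.90389°: sin φ = -0.193415, cos φ = 0.981117, sin λ = -0.934180, cos λ = -0.356801.
ΔE = −sin λ·ΔX + cos λ·ΔY = −(-0.934180)·(-629.7) + (-0.356801)·(55.3) = -607.98 m.

ΔE = -608 m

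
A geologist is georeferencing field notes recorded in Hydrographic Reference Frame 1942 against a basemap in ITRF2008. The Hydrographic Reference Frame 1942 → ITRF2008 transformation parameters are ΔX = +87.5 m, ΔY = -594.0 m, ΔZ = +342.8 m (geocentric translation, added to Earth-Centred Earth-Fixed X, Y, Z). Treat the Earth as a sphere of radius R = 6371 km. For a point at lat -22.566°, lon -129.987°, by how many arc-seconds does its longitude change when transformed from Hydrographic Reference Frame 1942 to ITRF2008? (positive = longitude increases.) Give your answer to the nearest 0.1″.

Δλ = 15.7″

sin φ = -0.383747, cos φ = 0.923438, sin λ = -0.766190, cos λ = -0.642614.
East component: ΔE = −sin λ·ΔX + cos λ·ΔY = −(-0.766190)(87.5) + (-0.642614)(-594.0) = 448.75 m.
1° of latitude spans πR/180 = 111195 m; at latitude φ, 1° of longitude spans that × cos φ = 102681.6 m, so Δλ = 448.75 / 102681.6 × 3600 = 15.733″.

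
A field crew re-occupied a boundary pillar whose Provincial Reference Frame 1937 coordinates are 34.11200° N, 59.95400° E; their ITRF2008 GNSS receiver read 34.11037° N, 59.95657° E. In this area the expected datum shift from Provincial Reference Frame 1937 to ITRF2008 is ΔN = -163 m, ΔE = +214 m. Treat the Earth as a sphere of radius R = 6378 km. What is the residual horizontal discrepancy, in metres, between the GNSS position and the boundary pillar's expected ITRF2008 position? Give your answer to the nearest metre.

29 m

Observed coordinate differences: Δφ = -0.00163°, Δλ = +0.00257°.
Converting to metres (1° lat = 111317 m, cos φ = 0.827943): observed ΔN = -181.4 m, observed ΔE = 236.9 m.
Subtracting the expected shift leaves a residual of -181.4 − (-163) = -18.4 m north and 236.9 − (214) = 22.9 m east.
Residual distance = √((-18.4)² + 22.9²) = 29.4 m.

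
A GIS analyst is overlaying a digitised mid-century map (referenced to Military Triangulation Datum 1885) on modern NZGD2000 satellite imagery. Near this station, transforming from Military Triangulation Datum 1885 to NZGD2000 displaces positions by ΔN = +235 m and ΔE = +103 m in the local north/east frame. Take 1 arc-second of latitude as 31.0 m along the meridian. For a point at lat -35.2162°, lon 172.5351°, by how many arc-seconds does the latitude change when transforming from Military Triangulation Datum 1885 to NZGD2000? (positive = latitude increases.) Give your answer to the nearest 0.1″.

Δφ = 7.6″

1″ of latitude = 31.00 m, so Δφ = 235.0 / 31.00 = 7.581″.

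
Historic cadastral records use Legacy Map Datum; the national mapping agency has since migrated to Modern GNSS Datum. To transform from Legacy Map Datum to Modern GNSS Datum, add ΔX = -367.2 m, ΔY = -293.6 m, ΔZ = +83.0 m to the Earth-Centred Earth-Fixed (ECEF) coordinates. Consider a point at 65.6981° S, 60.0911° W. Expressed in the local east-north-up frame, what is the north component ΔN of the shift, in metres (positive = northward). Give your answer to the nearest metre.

The local north axis is (−sin φ cos λ, −sin φ sin λ, cos φ), giving ΔN = -166.870 + 231.947 + 34.158 = 99.24 m.

ΔN = 99 m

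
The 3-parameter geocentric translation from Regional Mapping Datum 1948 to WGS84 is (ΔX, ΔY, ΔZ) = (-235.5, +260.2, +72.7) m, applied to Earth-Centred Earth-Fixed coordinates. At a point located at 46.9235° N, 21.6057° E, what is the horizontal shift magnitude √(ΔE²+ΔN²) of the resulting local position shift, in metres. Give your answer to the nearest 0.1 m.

The local east axis at (φ, λ) is (−sin λ, cos λ, 0), so ΔE = −sin(21.6057°)·(-235.5) + cos(21.6057°)·260.2 = 328.63 m.
The local north axis is (−sin φ cos λ, −sin φ sin λ, cos φ), giving ΔN = 159.933 − 69.984 + 49.652 = 139.60 m.
Horizontal magnitude = √(ΔE² + ΔN²) = √(328.63² + 139.60²) = 357.06 m.

357.1 m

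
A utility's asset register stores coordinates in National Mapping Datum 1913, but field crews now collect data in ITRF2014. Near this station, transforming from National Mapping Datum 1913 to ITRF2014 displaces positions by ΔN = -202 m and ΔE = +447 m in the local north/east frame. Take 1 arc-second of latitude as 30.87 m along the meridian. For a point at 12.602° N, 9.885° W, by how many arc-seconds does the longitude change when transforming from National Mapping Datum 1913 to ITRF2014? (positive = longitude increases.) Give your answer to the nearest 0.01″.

At latitude 12.602°, cos φ = 0.975909.
1″ of longitude at this latitude = 30.87 × cos φ = 30.1263 m, so Δλ = 447.0 / 30.1263 = 14.838″.

Δλ = 14.84″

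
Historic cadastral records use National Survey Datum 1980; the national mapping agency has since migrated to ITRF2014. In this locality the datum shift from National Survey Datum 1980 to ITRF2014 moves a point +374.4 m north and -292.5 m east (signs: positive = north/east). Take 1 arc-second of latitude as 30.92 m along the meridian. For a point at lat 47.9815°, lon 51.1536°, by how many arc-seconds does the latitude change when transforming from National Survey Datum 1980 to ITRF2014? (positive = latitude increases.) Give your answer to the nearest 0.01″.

Δφ = 12.11″

1″ of latitude = 30.92 m, so Δφ = 374.4 / 30.92 = 12.109″.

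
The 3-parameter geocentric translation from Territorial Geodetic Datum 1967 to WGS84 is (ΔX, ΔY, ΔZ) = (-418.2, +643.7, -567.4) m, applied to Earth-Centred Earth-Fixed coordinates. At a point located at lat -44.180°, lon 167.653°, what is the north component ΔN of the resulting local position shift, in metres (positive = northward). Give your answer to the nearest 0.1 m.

ΔN = -26.3 m

The local north axis is (−sin φ cos λ, −sin φ sin λ, cos φ), giving ΔN = 284.709 + 95.926 − 406.913 = -26.28 m.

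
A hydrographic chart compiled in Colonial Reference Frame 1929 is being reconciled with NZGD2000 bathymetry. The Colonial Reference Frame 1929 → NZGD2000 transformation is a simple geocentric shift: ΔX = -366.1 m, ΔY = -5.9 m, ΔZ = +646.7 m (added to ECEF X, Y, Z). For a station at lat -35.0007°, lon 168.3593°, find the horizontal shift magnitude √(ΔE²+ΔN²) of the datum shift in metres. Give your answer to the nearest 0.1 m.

739.0 m

At φ = -35.0007°, λ = 168.3593°: sin φ = -0.573586, cos φ = 0.819145, sin λ = 0.201774, cos λ = -0.979432.
ΔE = −sin λ·ΔX + cos λ·ΔY = −(0.201774)·(-366.1) + (-0.979432)·(-5.9) = 79.65 m.
ΔN = −sin φ cos λ·ΔX − sin φ sin λ·ΔY + cos φ·ΔZ = −(-0.573586)(-0.979432)(-366.1) − (-0.573586)(0.201774)(-5.9) + (0.819145)(646.7) = 734.73 m.
Horizontal magnitude = √(ΔE² + ΔN²) = √(79.65² + 734.73²) = 739.03 m.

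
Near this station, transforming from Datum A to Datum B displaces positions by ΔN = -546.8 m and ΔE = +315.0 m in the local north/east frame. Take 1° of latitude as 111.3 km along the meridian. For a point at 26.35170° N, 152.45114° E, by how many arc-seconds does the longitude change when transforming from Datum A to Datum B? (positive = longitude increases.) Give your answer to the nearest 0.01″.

Δλ = 11.37″

At latitude 26.35170°, cos φ = 0.896086.
1° of longitude at this latitude = 111.3 × cos φ = 99.73 km, so Δλ = 315.0 / 99734.4 = 0.0031584° = 11.370″.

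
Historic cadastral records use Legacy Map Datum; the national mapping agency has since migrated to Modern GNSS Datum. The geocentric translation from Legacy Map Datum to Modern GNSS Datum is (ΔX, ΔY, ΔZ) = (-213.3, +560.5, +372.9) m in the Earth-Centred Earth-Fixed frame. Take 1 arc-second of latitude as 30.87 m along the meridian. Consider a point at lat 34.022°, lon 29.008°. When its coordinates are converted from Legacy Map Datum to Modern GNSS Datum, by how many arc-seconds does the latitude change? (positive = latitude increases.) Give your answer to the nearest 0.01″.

sin φ = 0.559511, cos φ = 0.828823, sin λ = 0.484932, cos λ = 0.874552.
North component: ΔN = −sin φ cos λ·ΔX − sin φ sin λ·ΔY + cos φ·ΔZ = −(0.559511)(0.874552)(-213.3) − (0.559511)(0.484932)(560.5) + (0.828823)(372.9) = 261.36 m.
1° of latitude spans 3600 × 30.87 = 111132 m, so Δφ = 261.36 / 111132 × 3600 = 8.467″.

Δφ = 8.47″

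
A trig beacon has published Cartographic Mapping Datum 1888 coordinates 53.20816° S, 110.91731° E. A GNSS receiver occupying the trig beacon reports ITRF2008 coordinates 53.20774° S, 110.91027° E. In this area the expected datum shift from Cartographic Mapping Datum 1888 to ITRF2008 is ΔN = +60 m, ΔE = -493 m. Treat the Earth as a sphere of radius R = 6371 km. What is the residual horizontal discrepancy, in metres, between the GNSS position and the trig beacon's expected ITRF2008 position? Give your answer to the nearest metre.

Observed coordinate differences: Δφ = +0.00042°, Δλ = -0.00704°.
Converting to metres (1° lat = 111195 m, cos φ = 0.598910): observed ΔN = 46.7 m, observed ΔE = -468.8 m.
Subtracting the expected shift leaves a residual of 46.7 − (60) = -13.3 m north and -468.8 − (-493) = 24.2 m east.
Residual distance = √((-13.3)² + 24.2²) = 27.6 m.

28 m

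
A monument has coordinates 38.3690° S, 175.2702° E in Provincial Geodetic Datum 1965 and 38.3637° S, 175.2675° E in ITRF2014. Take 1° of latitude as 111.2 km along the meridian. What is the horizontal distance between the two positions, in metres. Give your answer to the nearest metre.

Δφ = -38.3637° − -38.3690° = +0.0053°; Δλ = 175.2675° − 175.2702° = -0.0027°.
ΔN = Δφ × 111200 = 589.4 m; ΔE = Δλ × 111200 × cos(-38.3690°) = -0.0027 × 111200 × 0.784029 = -235.4 m.
Distance = √(ΔE² + ΔN²) = √((-235.4)² + 589.4²) = 634.6 m.

635 m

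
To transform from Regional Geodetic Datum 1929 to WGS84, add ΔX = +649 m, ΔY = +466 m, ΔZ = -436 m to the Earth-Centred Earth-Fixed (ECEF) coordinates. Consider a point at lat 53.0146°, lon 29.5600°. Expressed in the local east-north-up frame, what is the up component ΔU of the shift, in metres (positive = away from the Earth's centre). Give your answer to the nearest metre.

At φ = 53.0146°, λ = 29.5600°: sin φ = 0.798789, cos φ = 0.601611, sin λ = 0.493335, cos λ = 0.869840.
ΔU = cos φ cos λ·ΔX + cos φ sin λ·ΔY + sin φ·ΔZ = (0.601611)(0.869840)(649) + (0.601611)(0.493335)(466) + (0.798789)(-436) = 129.66 m.

ΔU = 130 m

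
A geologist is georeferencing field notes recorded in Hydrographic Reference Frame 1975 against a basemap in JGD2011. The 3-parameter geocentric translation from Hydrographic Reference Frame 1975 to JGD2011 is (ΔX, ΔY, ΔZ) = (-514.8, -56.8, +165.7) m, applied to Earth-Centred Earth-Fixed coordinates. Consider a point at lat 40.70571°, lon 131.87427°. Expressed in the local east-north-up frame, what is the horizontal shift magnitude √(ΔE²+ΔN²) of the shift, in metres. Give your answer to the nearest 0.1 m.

At φ = 40.70571°, λ = 131.87427°: sin φ = 0.652174, cos φ = 0.758069, sin λ = 0.744611, cos λ = -0.667498.
ΔE = −sin λ·ΔX + cos λ·ΔY = −(0.744611)·(-514.8) + (-0.667498)·(-56.8) = 421.24 m.
ΔN = −sin φ cos λ·ΔX − sin φ sin λ·ΔY + cos φ·ΔZ = −(0.652174)(-0.667498)(-514.8) − (0.652174)(0.744611)(-56.8) + (0.758069)(165.7) = -70.91 m.
Horizontal magnitude = √(ΔE² + ΔN²) = √(421.24² + (-70.91)²) = 427.17 m.

427.2 m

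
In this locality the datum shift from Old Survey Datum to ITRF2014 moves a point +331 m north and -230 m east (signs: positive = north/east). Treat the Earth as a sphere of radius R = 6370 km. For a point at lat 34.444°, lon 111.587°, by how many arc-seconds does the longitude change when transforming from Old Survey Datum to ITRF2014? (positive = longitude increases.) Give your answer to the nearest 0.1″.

Δλ = -9.0″

At latitude 34.444°, cos φ = 0.824679.
One radian of longitude at latitude φ spans R cos φ, so Δλ = ΔE / (R cos φ) = -230.0 / (6370000 × 0.824679) = -4.3783e-05 rad = -9.031″.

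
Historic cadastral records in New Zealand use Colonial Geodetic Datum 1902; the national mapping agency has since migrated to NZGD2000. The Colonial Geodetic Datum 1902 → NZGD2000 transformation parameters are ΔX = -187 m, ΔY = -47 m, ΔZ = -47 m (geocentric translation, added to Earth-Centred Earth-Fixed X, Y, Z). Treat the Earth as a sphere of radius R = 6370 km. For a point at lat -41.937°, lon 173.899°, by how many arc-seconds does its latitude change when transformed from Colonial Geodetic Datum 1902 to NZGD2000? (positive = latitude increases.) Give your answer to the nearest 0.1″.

sin φ = -0.668313, cos φ = 0.743880, sin λ = 0.106281, cos λ = -0.994336.
North component: ΔN = −sin φ cos λ·ΔX − sin φ sin λ·ΔY + cos φ·ΔZ = −(-0.668313)(-0.994336)(-187) − (-0.668313)(0.106281)(-47) + (0.743880)(-47) = 85.97 m.
1° of latitude spans πR/180 = 111177 m, so Δφ = 85.97 / 111177 × 3600 = 2.784″.

Δφ = 2.8″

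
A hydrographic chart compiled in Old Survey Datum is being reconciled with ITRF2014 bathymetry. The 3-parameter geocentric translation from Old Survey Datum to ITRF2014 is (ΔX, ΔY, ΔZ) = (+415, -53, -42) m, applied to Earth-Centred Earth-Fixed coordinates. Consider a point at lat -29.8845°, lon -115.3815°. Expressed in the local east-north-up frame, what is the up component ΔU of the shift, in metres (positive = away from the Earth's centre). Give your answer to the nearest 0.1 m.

At φ = -29.8845°, λ = -115.3815°: sin φ = -0.498253, cos φ = 0.867032, sin λ = -0.903474, cos λ = -0.428643.
ΔU = cos φ cos λ·ΔX + cos φ sin λ·ΔY + sin φ·ΔZ = (0.867032)(-0.428643)(415) + (0.867032)(-0.903474)(-53) + (-0.498253)(-42) = -91.79 m.

ΔU = -91.8 m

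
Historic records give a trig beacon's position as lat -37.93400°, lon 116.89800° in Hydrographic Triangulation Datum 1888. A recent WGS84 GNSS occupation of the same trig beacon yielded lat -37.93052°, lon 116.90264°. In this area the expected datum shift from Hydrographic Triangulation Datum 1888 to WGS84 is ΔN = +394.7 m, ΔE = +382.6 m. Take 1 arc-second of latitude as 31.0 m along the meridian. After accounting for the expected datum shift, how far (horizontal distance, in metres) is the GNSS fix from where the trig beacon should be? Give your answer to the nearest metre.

Observed coordinate differences: Δφ = +0.00348°, Δλ = +0.00464°.
Converting to metres (1° lat = 111600 m, cos φ = 0.788719): observed ΔN = 388.4 m, observed ΔE = 408.4 m.
Subtracting the expected shift leaves a residual of 388.4 − (394.7) = -6.3 m north and 408.4 − (382.6) = 25.8 m east.
Residual distance = √((-6.3)² + 25.8²) = 26.6 m.

27 m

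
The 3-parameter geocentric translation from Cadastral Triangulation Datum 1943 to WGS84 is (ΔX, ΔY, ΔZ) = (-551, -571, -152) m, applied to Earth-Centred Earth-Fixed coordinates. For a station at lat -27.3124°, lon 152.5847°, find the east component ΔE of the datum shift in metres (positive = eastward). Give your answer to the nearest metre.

At φ = -27.3124°, λ = 152.5847°: sin φ = -0.458842, cos φ = 0.888518, sin λ = 0.460437, cos λ = -0.887692.
ΔE = −sin λ·ΔX + cos λ·ΔY = −(0.460437)·(-551) + (-0.887692)·(-571) = 760.57 m.

ΔE = 761 m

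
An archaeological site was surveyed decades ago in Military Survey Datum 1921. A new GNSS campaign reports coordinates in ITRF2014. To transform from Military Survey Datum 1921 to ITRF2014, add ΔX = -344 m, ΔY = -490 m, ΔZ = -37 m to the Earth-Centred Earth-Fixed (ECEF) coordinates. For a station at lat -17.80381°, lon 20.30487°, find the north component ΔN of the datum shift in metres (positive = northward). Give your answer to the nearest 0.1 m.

ΔN = -185.9 m

At φ = -17.80381°, λ = 20.30487°: sin φ = -0.305759, cos φ = 0.952109, sin λ = 0.347015, cos λ = 0.937859.
ΔN = −sin φ cos λ·ΔX − sin φ sin λ·ΔY + cos φ·ΔZ = −(-0.305759)(0.937859)(-344) − (-0.305759)(0.347015)(-490) + (0.952109)(-37) = -185.86 m.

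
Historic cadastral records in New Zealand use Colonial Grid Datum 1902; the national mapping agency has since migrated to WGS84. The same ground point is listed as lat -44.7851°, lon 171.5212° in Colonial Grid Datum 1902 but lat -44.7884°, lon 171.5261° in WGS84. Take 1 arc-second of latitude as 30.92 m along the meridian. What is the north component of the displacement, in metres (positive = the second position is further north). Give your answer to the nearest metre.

ΔN = -367 m

Δφ = -44.7884° − -44.7851° = -0.0033°; Δλ = 171.5261° − 171.5212° = +0.0049°.
1° of latitude = 3600 × 30.92 = 111312 m.
ΔN = Δφ × 111312 = -367.3 m; ΔE = Δλ × 111312 × cos(-44.7851°) = +0.0049 × 111312 × 0.709754 = 387.1 m.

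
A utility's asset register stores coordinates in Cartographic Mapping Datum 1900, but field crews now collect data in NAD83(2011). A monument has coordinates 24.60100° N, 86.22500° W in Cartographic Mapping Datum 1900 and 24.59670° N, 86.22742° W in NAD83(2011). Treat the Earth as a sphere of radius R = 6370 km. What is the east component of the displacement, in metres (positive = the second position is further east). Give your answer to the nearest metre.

Δφ = 24.59670° − 24.60100° = -0.00430°; Δλ = -86.22742° − -86.22500° = -0.00242°.
1° along a meridian = πR/180 = 111177 m.
ΔN = Δφ × 111177 = -478.1 m; ΔE = Δλ × 111177 × cos(24.60100°) = -0.00242 × 111177 × 0.909229 = -244.6 m.

ΔE = -245 m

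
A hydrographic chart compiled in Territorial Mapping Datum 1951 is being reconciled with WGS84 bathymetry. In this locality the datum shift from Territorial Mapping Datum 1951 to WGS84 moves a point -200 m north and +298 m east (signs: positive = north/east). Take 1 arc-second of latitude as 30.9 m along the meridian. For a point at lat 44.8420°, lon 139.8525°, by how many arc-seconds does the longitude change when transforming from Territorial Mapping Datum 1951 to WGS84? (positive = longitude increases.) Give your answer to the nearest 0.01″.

At latitude 44.8420°, cos φ = 0.709054.
1″ of longitude at this latitude = 30.90 × cos φ = 21.9098 m, so Δλ = 298.0 / 21.9098 = 13.601″.

Δλ = 13.60″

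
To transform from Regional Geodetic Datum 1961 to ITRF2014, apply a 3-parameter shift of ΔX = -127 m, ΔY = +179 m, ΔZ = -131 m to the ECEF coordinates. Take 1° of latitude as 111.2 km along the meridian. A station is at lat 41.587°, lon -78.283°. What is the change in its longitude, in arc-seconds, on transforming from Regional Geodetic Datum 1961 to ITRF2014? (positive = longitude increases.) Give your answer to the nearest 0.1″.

Δλ = -3.8″

sin φ = 0.663757, cos φ = 0.747949, sin λ = -0.979163, cos λ = 0.203078.
East component: ΔE = −sin λ·ΔX + cos λ·ΔY = −(-0.979163)(-127) + (0.203078)(179) = -88.00 m.
1° of latitude spans 111200 m; at latitude φ, 1° of longitude spans that × cos φ = 83171.9 m, so Δλ = -88.00 / 83171.9 × 3600 = -3.809″.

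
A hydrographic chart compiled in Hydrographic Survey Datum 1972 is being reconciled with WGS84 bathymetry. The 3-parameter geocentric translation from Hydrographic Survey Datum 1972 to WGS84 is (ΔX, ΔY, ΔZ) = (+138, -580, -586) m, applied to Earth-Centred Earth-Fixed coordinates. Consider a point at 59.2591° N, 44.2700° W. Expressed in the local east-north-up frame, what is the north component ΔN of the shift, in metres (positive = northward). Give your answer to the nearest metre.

At φ = 59.2591°, λ = -44.2700°: sin φ = 0.859488, cos φ = 0.511157, sin λ = -0.698040, cos λ = 0.716058.
ΔN = −sin φ cos λ·ΔX − sin φ sin λ·ΔY + cos φ·ΔZ = −(0.859488)(0.716058)(138) − (0.859488)(-0.698040)(-580) + (0.511157)(-586) = -732.44 m.

ΔN = -732 m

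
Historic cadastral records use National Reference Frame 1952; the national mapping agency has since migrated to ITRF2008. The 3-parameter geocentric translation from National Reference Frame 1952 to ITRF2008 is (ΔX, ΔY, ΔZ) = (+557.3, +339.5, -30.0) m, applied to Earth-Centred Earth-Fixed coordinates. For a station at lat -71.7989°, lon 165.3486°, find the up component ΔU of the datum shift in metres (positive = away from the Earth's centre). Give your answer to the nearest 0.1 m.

ΔU = -113.1 m

The local up (radial) axis is (cos φ cos λ, cos φ sin λ, sin φ), giving ΔU = -168.414 + 26.822 + 28.499 = -113.09 m.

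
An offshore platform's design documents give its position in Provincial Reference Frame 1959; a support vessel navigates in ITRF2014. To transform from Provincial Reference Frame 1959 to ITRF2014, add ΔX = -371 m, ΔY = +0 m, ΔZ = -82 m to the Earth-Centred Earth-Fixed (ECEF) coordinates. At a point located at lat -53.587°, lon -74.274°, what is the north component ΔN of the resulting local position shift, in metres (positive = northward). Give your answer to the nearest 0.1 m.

ΔN = -129.6 m

The local north axis is (−sin φ cos λ, −sin φ sin λ, cos φ), giving ΔN = -80.922 + 0.000 − 48.675 = -129.60 m.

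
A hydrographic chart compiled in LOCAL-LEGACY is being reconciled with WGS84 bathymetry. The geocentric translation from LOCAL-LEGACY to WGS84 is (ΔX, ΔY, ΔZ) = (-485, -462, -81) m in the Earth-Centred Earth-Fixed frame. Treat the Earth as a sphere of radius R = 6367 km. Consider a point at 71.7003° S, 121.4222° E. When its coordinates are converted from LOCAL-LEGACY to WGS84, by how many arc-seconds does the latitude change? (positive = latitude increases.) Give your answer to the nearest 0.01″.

Δφ = -5.17″

sin φ = -0.949427, cos φ = 0.313987, sin λ = 0.853349, cos λ = -0.521340.
North component: ΔN = −sin φ cos λ·ΔX − sin φ sin λ·ΔY + cos φ·ΔZ = −(-0.949427)(-0.521340)(-485) − (-0.949427)(0.853349)(-462) + (0.313987)(-81) = -159.68 m.
1° of latitude spans πR/180 = 111125 m, so Δφ = -159.68 / 111125 × 3600 = -5.173″.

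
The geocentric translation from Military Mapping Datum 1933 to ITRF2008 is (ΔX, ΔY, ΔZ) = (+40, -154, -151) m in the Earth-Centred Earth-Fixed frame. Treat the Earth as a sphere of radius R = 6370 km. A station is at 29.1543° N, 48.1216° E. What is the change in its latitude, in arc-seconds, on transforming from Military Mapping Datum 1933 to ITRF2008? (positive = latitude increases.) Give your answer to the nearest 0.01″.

Δφ = -2.88″

sin φ = 0.487163, cos φ = 0.873311, sin λ = 0.744563, cos λ = 0.667552.
North component: ΔN = −sin φ cos λ·ΔX − sin φ sin λ·ΔY + cos φ·ΔZ = −(0.487163)(0.667552)(40) − (0.487163)(0.744563)(-154) + (0.873311)(-151) = -89.02 m.
1° of latitude spans πR/180 = 111177 m, so Δφ = -89.02 / 111177 × 3600 = -2.882″.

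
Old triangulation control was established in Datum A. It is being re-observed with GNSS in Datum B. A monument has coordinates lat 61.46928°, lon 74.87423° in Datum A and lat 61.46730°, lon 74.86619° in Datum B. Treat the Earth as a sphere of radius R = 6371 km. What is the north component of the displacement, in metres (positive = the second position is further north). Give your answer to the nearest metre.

ΔN = -220 m

Δφ = 61.46730° − 61.46928° = -0.00198°; Δλ = 74.86619° − 74.87423° = -0.00804°.
1° along a meridian = πR/180 = 111195 m.
ΔN = Δφ × 111195 = -220.2 m; ΔE = Δλ × 111195 × cos(61.46928°) = -0.00804 × 111195 × 0.477630 = -427.0 m.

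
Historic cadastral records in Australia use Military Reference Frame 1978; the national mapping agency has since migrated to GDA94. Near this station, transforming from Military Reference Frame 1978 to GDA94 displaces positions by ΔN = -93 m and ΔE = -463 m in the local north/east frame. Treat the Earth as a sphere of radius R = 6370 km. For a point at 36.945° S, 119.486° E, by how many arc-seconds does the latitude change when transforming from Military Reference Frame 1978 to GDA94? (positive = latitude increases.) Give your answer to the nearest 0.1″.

On a sphere of radius R, 1 rad of latitude = R, so Δφ = ΔN / R = -93.0 / 6370000 = -1.4600e-05 rad = -3.011″.

Δφ = -3.0″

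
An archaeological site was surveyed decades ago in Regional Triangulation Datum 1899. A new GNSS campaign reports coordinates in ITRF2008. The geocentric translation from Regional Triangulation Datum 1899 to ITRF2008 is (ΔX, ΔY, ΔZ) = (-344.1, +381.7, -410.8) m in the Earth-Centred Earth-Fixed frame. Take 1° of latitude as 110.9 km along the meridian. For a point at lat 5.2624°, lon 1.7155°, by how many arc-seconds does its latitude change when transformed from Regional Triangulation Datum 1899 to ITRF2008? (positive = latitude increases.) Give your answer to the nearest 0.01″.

Δφ = -12.29″

sin φ = 0.091717, cos φ = 0.995785, sin λ = 0.029937, cos λ = 0.999552.
North component: ΔN = −sin φ cos λ·ΔX − sin φ sin λ·ΔY + cos φ·ΔZ = −(0.091717)(0.999552)(-344.1) − (0.091717)(0.029937)(381.7) + (0.995785)(-410.8) = -378.57 m.
1° of latitude spans 110900 m, so Δφ = -378.57 / 110900 × 3600 = -12.289″.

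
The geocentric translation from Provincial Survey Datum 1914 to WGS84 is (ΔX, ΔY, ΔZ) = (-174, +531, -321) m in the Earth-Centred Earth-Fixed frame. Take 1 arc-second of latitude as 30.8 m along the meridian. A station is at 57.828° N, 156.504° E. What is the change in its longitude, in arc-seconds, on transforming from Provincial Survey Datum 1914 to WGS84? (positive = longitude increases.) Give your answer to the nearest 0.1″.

Δλ = -25.5″

sin φ = 0.846453, cos φ = 0.532463, sin λ = 0.398685, cos λ = -0.917088.
East component: ΔE = −sin λ·ΔX + cos λ·ΔY = −(0.398685)(-174) + (-0.917088)(531) = -417.60 m.
1° of latitude spans 3600 × 30.80 = 110880 m; at latitude φ, 1° of longitude spans that × cos φ = 59039.5 m, so Δλ = -417.60 / 59039.5 × 3600 = -25.464″.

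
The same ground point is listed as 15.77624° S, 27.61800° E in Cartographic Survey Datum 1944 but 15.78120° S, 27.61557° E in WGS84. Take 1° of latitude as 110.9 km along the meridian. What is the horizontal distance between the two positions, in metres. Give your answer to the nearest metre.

608 m

Δφ = -15.78120° − -15.77624° = -0.00496°; Δλ = 27.61557° − 27.61800° = -0.00243°.
ΔN = Δφ × 110900 = -550.1 m; ΔE = Δλ × 110900 × cos(-15.77624°) = -0.00243 × 110900 × 0.962331 = -259.3 m.
Distance = √(ΔE² + ΔN²) = √((-259.3)² + (-550.1)²) = 608.1 m.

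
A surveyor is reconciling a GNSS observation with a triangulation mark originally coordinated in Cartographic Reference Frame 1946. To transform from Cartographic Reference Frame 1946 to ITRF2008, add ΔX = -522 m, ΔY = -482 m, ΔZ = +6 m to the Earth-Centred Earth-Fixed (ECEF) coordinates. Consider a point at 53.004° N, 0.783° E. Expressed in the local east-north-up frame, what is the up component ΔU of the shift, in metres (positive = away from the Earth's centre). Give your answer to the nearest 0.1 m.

At φ = 53.004°, λ = 0.783°: sin φ = 0.798678, cos φ = 0.601759, sin λ = 0.013666, cos λ = 0.999907.
ΔU = cos φ cos λ·ΔX + cos φ sin λ·ΔY + sin φ·ΔZ = (0.601759)(0.999907)(-522) + (0.601759)(0.013666)(-482) + (0.798678)(6) = -313.26 m.

ΔU = -313.3 m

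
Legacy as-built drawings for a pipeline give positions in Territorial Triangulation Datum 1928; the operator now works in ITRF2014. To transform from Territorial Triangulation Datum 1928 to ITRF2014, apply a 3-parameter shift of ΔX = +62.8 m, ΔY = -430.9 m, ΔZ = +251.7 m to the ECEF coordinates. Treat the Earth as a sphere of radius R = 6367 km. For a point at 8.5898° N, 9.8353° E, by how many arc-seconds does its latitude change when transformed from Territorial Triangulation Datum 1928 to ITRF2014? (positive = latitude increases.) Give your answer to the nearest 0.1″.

Δφ = 8.1″

sin φ = 0.149359, cos φ = 0.988783, sin λ = 0.170817, cos λ = 0.985303.
North component: ΔN = −sin φ cos λ·ΔX − sin φ sin λ·ΔY + cos φ·ΔZ = −(0.149359)(0.985303)(62.8) − (0.149359)(0.170817)(-430.9) + (0.988783)(251.7) = 250.63 m.
1° of latitude spans πR/180 = 111125 m, so Δφ = 250.63 / 111125 × 3600 = 8.119″.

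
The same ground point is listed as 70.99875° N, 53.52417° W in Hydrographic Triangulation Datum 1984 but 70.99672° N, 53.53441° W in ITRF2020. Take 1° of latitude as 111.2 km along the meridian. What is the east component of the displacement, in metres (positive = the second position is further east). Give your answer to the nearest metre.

ΔE = -371 m

Δφ = 70.99672° − 70.99875° = -0.00203°; Δλ = -53.53441° − -53.52417° = -0.01024°.
ΔN = Δφ × 111200 = -225.7 m; ΔE = Δλ × 111200 × cos(70.99875°) = -0.01024 × 111200 × 0.325589 = -370.7 m.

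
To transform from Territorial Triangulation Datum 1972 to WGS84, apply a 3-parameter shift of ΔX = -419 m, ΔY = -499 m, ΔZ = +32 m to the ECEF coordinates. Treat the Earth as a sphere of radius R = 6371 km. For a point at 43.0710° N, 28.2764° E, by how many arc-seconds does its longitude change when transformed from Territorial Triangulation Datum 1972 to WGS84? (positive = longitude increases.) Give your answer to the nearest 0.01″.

sin φ = 0.682904, cos φ = 0.730508, sin λ = 0.473726, cos λ = 0.880673.
East component: ΔE = −sin λ·ΔX + cos λ·ΔY = −(0.473726)(-419) + (0.880673)(-499) = -240.96 m.
1° of latitude spans πR/180 = 111195 m; at latitude φ, 1° of longitude spans that × cos φ = 81228.8 m, so Δλ = -240.96 / 81228.8 × 3600 = -10.679″.

Δλ = -10.68″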